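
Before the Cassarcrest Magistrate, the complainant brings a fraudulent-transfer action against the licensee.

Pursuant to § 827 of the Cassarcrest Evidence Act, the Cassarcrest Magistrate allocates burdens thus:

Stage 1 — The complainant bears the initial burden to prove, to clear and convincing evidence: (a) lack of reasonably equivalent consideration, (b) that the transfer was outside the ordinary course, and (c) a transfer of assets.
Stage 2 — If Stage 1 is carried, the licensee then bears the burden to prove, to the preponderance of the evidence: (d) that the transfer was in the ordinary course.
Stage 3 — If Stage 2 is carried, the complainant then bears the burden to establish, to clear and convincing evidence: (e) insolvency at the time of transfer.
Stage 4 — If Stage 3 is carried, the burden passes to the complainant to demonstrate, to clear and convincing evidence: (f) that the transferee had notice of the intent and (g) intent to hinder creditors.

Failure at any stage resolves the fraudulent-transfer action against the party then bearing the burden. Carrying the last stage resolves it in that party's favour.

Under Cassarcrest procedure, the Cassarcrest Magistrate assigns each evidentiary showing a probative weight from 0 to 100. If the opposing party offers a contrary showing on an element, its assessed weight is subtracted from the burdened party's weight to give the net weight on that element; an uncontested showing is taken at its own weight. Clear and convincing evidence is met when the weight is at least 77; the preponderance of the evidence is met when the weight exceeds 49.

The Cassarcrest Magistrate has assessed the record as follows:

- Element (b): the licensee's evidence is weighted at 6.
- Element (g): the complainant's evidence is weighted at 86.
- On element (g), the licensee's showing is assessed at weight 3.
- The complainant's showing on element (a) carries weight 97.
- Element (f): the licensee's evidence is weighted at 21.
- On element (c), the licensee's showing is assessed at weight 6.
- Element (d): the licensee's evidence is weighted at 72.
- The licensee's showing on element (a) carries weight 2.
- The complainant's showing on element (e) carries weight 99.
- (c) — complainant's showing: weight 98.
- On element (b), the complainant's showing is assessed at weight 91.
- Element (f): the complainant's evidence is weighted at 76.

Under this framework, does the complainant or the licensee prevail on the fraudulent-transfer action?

At Stage 1 the complainant must meet clear and convincing evidence (weight is at least 77): on (a) the weight is 97 less the opposing 2 gives net 95, ≥ 77, so (a) meets the standard; on (b) the weight is 91 less the opposing 6 gives net 85, ≥ 77, so (b) meets the standard; on (c) the weight is 98 less the opposing 6 gives net 92, ≥ 77, so (c) meets the standard.
  The complainant carries Stage 1; the licensee now bears the burden.
At Stage 2 the licensee must meet the preponderance of the evidence (weight exceeds 49): on (d) the weight is 72, which does exceed 49, so (d) meets the standard.
  Stage 2 carried; the burden shifts to the complainant.
At Stage 3 the complainant must meet clear and convincing evidence (weight is at least 77): on (e) the weight is 99, which does reach 77, so (e) meets the standard.
  Stage 3 carried; the burden remains with the complainant.
At Stage 4 the complainant must meet clear and convincing evidence (weight is at least 77): on (f) the weight is 76 less the opposing 21 gives net 55, which does not reach 77, so (f) does not meet the standard; on (g) the weight is 86 less the opposing 3 gives net 83, which does reach 77, so (g) meets the standard.
  The complainant does not carry Stage 4.
The analysis ends at Stage 4; the licensee prevails.

licensee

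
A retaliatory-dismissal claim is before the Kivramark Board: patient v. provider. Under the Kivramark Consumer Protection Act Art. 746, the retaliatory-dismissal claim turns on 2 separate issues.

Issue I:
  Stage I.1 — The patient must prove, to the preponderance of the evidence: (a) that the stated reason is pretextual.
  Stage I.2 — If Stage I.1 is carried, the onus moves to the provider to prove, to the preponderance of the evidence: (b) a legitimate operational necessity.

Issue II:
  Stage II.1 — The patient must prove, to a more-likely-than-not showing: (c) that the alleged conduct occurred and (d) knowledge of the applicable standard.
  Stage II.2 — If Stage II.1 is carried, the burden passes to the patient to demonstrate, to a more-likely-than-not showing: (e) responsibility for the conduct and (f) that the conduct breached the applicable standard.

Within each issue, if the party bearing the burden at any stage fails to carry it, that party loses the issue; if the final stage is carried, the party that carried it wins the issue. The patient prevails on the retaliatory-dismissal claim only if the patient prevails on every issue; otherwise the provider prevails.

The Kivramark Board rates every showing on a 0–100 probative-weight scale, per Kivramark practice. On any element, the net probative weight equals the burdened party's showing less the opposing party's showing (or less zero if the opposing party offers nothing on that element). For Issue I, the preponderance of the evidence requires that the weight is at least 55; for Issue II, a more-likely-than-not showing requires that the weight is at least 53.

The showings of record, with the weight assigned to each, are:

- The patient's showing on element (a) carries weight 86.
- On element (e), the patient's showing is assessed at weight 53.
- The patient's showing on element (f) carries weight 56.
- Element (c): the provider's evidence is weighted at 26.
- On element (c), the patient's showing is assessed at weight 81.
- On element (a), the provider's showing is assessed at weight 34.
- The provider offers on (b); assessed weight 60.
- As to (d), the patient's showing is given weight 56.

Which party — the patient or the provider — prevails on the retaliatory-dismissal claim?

— Issue I —
Stage I.1 — burden on patient; standard: the preponderance of the evidence (weight is at least 55).
    (a): 86 − 34 = 52 < 55 [not met]
  Stage I.1 not carried; the patient fails its burden.
The provider prevails on this issue.
— Issue II —
Stage II.1 (patient, a more-likely-than-not showing, weight is at least 53): (c) net 81−26=55 ≥ 53 — meets; (d) 56 ≥ 53 — meets.
  Stage II.1 is satisfied; the patient continues to bear the burden.
Stage II.2 (patient, a more-likely-than-not showing, weight is at least 53): (e) 53 ≥ 53 — meets; (f) 56 ≥ 53 — meets.
  All elements met at the final stage.
Every stage carried; the patient prevails on this issue.
Per-issue: Issue I → provider; Issue II → patient. The patient must prevail on every issue; overall, the provider prevails.

provider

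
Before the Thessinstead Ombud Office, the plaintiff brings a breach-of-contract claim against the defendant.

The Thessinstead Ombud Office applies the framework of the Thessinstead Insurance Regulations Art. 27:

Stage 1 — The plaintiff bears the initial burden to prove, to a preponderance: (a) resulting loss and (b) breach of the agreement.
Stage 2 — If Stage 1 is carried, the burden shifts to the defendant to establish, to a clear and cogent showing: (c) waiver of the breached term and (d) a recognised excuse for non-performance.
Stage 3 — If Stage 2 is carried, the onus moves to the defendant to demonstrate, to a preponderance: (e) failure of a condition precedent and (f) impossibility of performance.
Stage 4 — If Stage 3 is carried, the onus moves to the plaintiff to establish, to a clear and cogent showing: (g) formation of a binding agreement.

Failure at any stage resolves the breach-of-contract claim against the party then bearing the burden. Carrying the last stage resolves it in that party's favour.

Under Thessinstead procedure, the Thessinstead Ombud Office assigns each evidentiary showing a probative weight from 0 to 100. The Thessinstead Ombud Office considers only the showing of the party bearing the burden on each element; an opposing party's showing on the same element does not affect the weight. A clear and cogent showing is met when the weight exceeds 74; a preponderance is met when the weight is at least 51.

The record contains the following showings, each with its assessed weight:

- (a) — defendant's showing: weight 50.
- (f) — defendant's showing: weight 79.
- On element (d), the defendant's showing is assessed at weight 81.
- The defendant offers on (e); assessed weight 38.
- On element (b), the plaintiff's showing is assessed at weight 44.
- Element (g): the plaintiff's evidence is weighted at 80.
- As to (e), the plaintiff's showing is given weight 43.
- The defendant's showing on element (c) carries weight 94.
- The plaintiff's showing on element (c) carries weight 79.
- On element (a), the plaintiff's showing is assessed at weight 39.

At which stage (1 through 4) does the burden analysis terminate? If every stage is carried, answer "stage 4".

stage 1

At Stage 1 the plaintiff must meet a preponderance (weight is at least 51): on (a) the weight is 39 (the defendant's 50 is given no effect), which does not reach 51, so (a) does not meet the standard; on (b) the weight is 44, which does not reach 51, so (b) does not meet the standard.
  The plaintiff does not carry Stage 1.
So the defendant prevails.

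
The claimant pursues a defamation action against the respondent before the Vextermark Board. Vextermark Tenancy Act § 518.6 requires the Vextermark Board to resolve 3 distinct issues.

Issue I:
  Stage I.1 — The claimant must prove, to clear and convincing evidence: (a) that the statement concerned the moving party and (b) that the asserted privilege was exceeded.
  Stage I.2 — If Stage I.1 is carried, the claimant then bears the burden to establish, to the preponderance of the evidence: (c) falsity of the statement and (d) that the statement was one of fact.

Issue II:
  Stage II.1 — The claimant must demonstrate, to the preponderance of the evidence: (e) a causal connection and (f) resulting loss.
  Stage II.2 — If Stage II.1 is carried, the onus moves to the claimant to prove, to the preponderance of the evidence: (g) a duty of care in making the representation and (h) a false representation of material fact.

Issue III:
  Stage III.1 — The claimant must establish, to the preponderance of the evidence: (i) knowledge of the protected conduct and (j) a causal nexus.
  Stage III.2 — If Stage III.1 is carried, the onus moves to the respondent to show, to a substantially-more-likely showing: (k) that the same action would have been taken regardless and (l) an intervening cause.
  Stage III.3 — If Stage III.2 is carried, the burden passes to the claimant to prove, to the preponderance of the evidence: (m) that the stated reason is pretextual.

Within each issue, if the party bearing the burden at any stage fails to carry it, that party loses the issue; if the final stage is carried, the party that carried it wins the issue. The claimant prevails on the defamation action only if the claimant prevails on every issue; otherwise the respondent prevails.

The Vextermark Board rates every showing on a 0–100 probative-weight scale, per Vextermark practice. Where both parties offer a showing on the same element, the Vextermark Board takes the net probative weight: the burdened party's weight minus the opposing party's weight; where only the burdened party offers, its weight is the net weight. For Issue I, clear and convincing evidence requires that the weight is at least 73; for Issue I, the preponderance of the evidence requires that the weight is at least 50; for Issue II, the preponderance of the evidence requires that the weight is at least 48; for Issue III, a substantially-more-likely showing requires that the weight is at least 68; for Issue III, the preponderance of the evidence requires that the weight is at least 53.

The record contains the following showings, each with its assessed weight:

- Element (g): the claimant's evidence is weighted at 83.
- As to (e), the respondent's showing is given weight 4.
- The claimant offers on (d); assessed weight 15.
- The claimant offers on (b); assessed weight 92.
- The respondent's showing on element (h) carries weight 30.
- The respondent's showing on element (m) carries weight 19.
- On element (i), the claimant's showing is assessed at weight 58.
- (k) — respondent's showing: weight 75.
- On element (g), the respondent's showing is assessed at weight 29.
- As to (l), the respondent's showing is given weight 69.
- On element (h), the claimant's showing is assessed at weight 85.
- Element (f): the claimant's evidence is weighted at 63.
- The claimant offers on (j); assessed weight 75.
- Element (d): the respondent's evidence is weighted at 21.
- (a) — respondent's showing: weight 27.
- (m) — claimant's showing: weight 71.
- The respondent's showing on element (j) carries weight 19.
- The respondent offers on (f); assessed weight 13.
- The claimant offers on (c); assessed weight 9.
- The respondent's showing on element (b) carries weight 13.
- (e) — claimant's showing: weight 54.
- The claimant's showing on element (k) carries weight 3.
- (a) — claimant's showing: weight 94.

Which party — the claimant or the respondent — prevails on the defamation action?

respondent

— Issue I —
At Stage I.1 the claimant must meet clear and convincing evidence (weight is at least 73): on (a) the weight is 94 less the opposing 27 gives net 67, which does not reach 73, so (a) does not meet the standard; on (b) the weight is 92 less the opposing 13 gives net 79, ≥ 73, so (b) meets the standard.
  The claimant does not carry Stage I.1.
So the respondent prevails on this issue.
— Issue II —
Stage II.1 (claimant, the preponderance of the evidence, weight is at least 48): (e) net 54−4=50 ≥ 48 — meets; (f) net 63−13=50 ≥ 48 — meets.
  Stage II.1 is satisfied; the claimant continues to bear the burden.
Stage II.2 (claimant, the preponderance of the evidence, weight is at least 48): (g) net 83−29=54 ≥ 48 — meets; (h) net 85−30=55 ≥ 48 — meets.
  All elements met at the final stage.
Every stage carried; the claimant prevails on this issue.
— Issue III —
At Stage III.1 the claimant must meet the preponderance of the evidence (weight is at least 53): on (i) the weight is 58, which does reach 53, so (i) meets the standard; on (j) the weight is 75 less the opposing 19 gives net 56, which does reach 53, so (j) meets the standard.
  Stage III.1 is satisfied; the onus moves to the respondent.
At Stage III.2 the respondent must meet a substantially-more-likely showing (weight is at least 68): on (k) the weight is 75 less the opposing 3 gives net 72, ≥ 68, so (k) meets the standard; on (l) the weight is 69, ≥ 68, so (l) meets the standard.
  All elements met. The burden passes to the claimant.
At Stage III.3 the claimant must meet the preponderance of the evidence (weight is at least 53): on (m) the weight is 71 less the opposing 19 gives net 52, which does not reach 53, so (m) does not meet the standard.
  Stage III.3 not carried; the claimant fails its burden.
The respondent prevails on this issue.
Per-issue: Issue I → respondent; Issue II → claimant; Issue III → respondent. The claimant must prevail on every issue; overall, the respondent prevails.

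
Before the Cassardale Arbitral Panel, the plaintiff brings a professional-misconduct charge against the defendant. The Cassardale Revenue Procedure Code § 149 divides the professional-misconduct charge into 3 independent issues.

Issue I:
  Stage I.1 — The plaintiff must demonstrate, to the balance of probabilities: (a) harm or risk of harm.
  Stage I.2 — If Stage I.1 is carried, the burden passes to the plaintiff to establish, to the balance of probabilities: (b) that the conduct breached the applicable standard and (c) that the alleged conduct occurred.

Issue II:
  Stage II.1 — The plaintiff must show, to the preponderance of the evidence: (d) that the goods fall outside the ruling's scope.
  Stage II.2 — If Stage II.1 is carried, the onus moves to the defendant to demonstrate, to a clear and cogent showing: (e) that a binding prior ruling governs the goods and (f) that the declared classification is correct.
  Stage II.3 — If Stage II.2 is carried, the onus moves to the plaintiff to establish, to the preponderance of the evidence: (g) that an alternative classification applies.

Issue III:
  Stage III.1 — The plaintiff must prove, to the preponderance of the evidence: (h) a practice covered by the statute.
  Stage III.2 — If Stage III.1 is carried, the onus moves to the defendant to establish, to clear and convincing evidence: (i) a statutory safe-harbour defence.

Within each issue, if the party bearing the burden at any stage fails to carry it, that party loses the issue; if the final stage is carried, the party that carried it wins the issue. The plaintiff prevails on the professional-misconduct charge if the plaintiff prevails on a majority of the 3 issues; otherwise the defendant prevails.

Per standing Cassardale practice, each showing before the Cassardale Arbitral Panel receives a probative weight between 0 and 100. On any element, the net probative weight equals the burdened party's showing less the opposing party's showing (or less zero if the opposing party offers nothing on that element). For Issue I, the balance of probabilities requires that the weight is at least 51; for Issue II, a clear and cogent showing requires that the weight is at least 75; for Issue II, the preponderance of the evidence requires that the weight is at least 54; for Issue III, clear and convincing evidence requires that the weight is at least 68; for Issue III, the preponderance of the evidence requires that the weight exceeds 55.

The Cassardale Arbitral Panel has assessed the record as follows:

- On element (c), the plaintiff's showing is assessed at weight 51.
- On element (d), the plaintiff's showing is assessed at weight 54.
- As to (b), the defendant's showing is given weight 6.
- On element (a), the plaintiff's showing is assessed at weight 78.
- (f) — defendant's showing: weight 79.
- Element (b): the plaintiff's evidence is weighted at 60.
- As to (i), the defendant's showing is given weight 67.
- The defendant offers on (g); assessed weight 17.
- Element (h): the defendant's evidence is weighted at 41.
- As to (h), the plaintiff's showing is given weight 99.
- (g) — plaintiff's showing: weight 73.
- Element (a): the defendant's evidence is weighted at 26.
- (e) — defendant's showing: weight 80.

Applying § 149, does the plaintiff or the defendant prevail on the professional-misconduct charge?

— Issue I —
Stage I.1 (plaintiff, the balance of probabilities, weight is at least 51): (a) net 78−26=52 ≥ 51 — meets.
  All elements met. The plaintiff retains the burden for Stage I.2.
Stage I.2 (plaintiff, the balance of probabilities, weight is at least 51): (b) net 60−6=54 ≥ 51 — meets; (c) 51 ≥ 51 — meets.
  Stage I.2 carried; the final stage is satisfied.
Every stage carried; the plaintiff prevails on this issue.
— Issue II —
At Stage II.1 the plaintiff must meet the preponderance of the evidence (weight is at least 54): on (d) the weight is 54, which does reach 54, so (d) meets the standard.
  Stage II.1 carried; the burden shifts to the defendant.
At Stage II.2 the defendant must meet a clear and cogent showing (weight is at least 75): on (e) the weight is 80, which does reach 75, so (e) meets the standard; on (f) the weight is 79, which does reach 75, so (f) meets the standard.
  The defendant carries Stage II.2; the plaintiff now bears the burden.
At Stage II.3 the plaintiff must meet the preponderance of the evidence (weight is at least 54): on (g) the weight is 73 less the opposing 17 gives net 56, which does reach 54, so (g) meets the standard.
  All elements met at the final stage.
Every stage carried; the plaintiff prevails on this issue.
— Issue III —
Stage III.1 — burden on plaintiff; standard: the preponderance of the evidence (weight exceeds 55).
    (h): 99 − 41 = 58 > 55 [met]
  Stage III.1 carried; the burden shifts to the defendant.
Stage III.2 — burden on defendant; standard: clear and convincing evidence (weight is at least 68).
    (i): 67 < 68 [not met]
  The defendant does not carry Stage III.2.
So the plaintiff prevails on this issue.
Per-issue: Issue I → plaintiff; Issue II → plaintiff; Issue III → plaintiff. The plaintiff must prevail on a majority of issues; overall, the plaintiff prevails.

plaintiff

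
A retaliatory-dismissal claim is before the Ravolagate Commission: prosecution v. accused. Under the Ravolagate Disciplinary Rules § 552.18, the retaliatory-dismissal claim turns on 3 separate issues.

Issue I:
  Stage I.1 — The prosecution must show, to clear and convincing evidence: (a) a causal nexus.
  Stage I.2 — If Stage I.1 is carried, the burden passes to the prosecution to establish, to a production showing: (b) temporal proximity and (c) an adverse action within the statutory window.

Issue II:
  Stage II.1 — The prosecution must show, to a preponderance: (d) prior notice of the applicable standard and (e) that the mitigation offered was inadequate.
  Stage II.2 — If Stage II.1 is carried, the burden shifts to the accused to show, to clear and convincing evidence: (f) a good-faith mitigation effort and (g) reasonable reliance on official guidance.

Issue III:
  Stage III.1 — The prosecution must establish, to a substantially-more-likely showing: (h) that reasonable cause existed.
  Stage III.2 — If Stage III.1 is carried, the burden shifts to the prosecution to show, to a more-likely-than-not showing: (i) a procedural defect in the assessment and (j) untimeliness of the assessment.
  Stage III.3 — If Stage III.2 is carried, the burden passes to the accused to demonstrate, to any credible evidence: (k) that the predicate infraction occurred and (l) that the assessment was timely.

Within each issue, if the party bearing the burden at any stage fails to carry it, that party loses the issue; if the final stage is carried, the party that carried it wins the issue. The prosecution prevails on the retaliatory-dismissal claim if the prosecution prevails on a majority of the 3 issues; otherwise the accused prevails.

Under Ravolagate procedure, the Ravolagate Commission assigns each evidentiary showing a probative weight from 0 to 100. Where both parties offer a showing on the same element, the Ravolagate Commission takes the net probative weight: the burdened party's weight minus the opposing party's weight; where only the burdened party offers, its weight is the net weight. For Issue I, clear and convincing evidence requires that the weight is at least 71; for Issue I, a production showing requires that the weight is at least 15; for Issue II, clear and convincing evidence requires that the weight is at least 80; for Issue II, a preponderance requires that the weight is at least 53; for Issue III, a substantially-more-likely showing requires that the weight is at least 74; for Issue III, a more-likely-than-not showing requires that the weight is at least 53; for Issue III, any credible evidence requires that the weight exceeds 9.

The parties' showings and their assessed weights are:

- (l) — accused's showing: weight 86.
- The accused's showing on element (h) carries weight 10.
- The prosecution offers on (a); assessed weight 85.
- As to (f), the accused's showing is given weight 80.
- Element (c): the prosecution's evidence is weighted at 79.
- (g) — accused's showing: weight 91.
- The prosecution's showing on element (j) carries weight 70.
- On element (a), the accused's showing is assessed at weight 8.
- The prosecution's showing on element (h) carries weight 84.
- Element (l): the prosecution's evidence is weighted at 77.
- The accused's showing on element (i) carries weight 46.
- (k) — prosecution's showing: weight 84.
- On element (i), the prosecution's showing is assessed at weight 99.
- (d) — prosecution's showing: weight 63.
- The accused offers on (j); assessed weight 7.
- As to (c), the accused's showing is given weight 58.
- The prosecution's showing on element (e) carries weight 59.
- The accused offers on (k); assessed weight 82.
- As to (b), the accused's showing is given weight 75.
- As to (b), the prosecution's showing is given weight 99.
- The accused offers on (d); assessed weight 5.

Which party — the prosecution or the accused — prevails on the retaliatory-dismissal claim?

prosecution

— Issue I —
At Stage I.1 the prosecution must meet clear and convincing evidence (weight is at least 71): on (a) the weight is 85 less the opposing 8 gives net 77, which does reach 71, so (a) meets the standard.
  Stage I.1 carried; the burden remains with the prosecution.
At Stage I.2 the prosecution must meet a production showing (weight is at least 15): on (b) the weight is 99 less the opposing 75 gives net 24, which does reach 15, so (b) meets the standard; on (c) the weight is 79 less the opposing 58 gives net 21, which does reach 15, so (c) meets the standard.
  Stage I.2 carried; the final stage is satisfied.
Every stage carried; the prosecution prevails on this issue.
— Issue II —
Stage II.1 (prosecution, a preponderance, weight is at least 53): (d) net 63−5=58 ≥ 53 — meets; (e) 59 ≥ 53 — meets.
  Stage II.1 carried; the burden shifts to the accused.
Stage II.2 (accused, clear and convincing evidence, weight is at least 80): (f) 80 ≥ 80 — meets; (g) 91 ≥ 80 — meets.
  Stage II.2 carried; the final stage is satisfied.
All stages carried — the accused prevails on this issue.
— Issue III —
Stage III.1 (prosecution, a substantially-more-likely showing, weight is at least 74): (h) net 84−10=74 ≥ 74 — meets.
  All elements met. The prosecution retains the burden for Stage III.2.
Stage III.2 (prosecution, a more-likely-than-not showing, weight is at least 53): (i) net 99−46=53 ≥ 53 — meets; (j) net 70−7=63 ≥ 53 — meets.
  The prosecution carries Stage III.2; the accused now bears the burden.
Stage III.3 (accused, any credible evidence, weight exceeds 9): (k) net 82−84=-2 ≤ 9 — fails; (l) net 86−77=9 ≤ 9 — fails.
  The accused does not carry Stage III.3.
So the prosecution prevails on this issue.
Per-issue: Issue I → prosecution; Issue II → accused; Issue III → prosecution. The prosecution must prevail on a majority of issues; overall, the prosecution prevails.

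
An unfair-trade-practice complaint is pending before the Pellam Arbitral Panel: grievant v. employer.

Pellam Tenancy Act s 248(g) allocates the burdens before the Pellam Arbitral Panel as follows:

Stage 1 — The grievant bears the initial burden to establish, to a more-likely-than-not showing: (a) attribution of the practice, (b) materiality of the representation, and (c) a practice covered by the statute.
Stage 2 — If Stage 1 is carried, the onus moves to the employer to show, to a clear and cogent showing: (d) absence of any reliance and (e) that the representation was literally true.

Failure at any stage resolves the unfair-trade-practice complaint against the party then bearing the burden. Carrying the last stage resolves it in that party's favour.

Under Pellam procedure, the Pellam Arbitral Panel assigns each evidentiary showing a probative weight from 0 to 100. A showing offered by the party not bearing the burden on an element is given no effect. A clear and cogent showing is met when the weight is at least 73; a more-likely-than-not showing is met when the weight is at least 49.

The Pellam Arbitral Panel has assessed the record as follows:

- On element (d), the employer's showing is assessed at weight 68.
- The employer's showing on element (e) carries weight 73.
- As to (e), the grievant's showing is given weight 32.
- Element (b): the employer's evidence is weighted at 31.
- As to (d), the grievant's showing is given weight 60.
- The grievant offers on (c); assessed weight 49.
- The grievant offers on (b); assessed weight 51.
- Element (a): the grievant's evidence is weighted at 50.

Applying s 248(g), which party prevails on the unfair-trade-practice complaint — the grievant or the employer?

Stage 1 — burden on grievant; standard: a more-likely-than-not showing (weight is at least 49).
    (a): 50 ≥ 49 [met]
    (b): 51 (employer's 31 disregarded) ≥ 49 [met]
    (c): 49 ≥ 49 [met]
  All elements met. The burden passes to the employer.
Stage 2 — burden on employer; standard: a clear and cogent showing (weight is at least 73).
    (d): 68 (grievant's 60 disregarded) < 73 [not met]
    (e): 73 (grievant's 32 disregarded) ≥ 73 [met]
  Not every element is met, so the employer fails to carry Stage 2.
The analysis ends at Stage 2; the grievant prevails.

grievant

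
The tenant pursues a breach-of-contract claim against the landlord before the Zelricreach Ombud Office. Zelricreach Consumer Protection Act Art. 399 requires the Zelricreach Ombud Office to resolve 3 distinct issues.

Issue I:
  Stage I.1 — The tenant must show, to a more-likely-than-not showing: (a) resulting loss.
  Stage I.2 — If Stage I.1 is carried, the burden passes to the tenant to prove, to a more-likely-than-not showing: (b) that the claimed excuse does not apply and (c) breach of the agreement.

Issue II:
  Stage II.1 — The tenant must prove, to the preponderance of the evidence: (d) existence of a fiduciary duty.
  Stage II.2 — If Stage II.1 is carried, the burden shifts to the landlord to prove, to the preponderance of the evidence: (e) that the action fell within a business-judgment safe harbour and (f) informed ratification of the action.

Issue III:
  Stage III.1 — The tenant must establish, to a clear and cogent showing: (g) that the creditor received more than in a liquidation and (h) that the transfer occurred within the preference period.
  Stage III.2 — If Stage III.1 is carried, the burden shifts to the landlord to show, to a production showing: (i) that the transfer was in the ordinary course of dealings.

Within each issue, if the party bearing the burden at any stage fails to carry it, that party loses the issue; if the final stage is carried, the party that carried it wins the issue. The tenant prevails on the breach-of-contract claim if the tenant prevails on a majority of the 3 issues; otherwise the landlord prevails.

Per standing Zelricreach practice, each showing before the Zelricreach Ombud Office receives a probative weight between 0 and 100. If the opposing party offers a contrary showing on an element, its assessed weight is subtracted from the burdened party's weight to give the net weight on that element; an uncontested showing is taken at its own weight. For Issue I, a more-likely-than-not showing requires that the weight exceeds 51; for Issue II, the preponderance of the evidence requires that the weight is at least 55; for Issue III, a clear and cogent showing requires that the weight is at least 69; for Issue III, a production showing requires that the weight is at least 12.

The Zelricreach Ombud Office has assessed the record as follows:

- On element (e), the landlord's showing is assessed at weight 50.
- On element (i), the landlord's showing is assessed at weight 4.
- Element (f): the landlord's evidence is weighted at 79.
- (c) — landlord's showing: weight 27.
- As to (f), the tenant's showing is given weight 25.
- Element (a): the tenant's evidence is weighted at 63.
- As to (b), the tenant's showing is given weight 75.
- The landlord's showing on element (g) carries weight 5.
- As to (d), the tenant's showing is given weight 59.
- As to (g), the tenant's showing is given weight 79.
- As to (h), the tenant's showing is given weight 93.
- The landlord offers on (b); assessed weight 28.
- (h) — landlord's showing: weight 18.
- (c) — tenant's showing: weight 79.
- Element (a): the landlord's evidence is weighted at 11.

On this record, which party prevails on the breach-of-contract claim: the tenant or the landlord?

— Issue I —
At Stage I.1 the tenant must meet a more-likely-than-not showing (weight exceeds 51): on (a) the weight is 63 less the opposing 11 gives net 52, which does exceed 51, so (a) meets the standard.
  Stage I.1 is satisfied; the tenant continues to bear the burden.
At Stage I.2 the tenant must meet a more-likely-than-not showing (weight exceeds 51): on (b) the weight is 75 less the opposing 28 gives net 47, which does not exceed 51, so (b) does not meet the standard; on (c) the weight is 79 less the opposing 27 gives net 52, which does exceed 51, so (c) meets the standard.
  Stage I.2 not carried; the tenant fails its burden.
The landlord prevails on this issue.
— Issue II —
At Stage II.1 the tenant must meet the preponderance of the evidence (weight is at least 55): on (d) the weight is 59, which does reach 55, so (d) meets the standard.
  The tenant carries Stage II.1; the landlord now bears the burden.
At Stage II.2 the landlord must meet the preponderance of the evidence (weight is at least 55): on (e) the weight is 50, < 55, so (e) does not meet the standard; on (f) the weight is 79 less the opposing 25 gives net 54, < 55, so (f) does not meet the standard.
  Not every element is met, so the landlord fails to carry Stage II.2.
The tenant prevails on this issue.
— Issue III —
Stage III.1 (tenant, a clear and cogent showing, weight is at least 69): (g) net 79−5=74 ≥ 69 — meets; (h) net 93−18=75 ≥ 69 — meets.
  Stage III.1 carried; the burden shifts to the landlord.
Stage III.2 (landlord, a production showing, weight is at least 12): (i) 4 < 12 — fails.
  The landlord does not carry Stage III.2.
The analysis ends at Stage III.2; the tenant prevails on this issue.
Per-issue: Issue I → landlord; Issue II → tenant; Issue III → tenant. The tenant must prevail on a majority of issues; overall, the tenant prevails.

tenant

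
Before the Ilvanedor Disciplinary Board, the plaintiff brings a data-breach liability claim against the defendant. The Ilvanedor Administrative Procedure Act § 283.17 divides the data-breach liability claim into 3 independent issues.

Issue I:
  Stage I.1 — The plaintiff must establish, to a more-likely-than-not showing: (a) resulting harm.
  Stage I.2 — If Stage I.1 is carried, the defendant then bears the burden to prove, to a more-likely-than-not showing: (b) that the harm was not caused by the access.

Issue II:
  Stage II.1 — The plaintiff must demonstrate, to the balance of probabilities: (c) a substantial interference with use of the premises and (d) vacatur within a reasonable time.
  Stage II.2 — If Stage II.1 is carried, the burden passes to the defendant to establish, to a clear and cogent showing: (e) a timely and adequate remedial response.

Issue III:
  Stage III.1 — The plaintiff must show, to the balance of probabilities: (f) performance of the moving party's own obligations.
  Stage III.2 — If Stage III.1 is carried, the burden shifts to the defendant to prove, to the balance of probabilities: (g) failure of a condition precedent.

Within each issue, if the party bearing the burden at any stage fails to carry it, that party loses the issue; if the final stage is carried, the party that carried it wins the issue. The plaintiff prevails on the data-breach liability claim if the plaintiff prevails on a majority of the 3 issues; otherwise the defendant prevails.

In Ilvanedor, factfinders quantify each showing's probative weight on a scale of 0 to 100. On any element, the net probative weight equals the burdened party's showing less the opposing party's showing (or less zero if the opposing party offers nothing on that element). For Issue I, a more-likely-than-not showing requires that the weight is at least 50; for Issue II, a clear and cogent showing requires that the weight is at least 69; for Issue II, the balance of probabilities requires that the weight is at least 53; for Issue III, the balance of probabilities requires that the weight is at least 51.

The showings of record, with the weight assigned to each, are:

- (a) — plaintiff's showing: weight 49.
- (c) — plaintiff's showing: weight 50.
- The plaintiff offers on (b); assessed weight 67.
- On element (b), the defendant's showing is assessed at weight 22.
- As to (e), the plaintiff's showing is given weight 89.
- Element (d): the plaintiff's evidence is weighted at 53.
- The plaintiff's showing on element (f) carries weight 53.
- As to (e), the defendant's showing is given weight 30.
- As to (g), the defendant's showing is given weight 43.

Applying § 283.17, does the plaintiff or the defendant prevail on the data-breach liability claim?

— Issue I —
Stage I.1 — burden on plaintiff; standard: a more-likely-than-not showing (weight is at least 50).
    (a): 49 < 50 [not met]
  Stage I.1 not carried; the plaintiff fails its burden.
The defendant prevails on this issue.
— Issue II —
At Stage II.1 the plaintiff must meet the balance of probabilities (weight is at least 53): on (c) the weight is 50, which does not reach 53, so (c) does not meet the standard; on (d) the weight is 53, which does reach 53, so (d) meets the standard.
  The plaintiff does not carry Stage II.1.
The analysis ends at Stage II.1; the defendant prevails on this issue.
— Issue III —
At Stage III.1 the plaintiff must meet the balance of probabilities (weight is at least 51): on (f) the weight is 53, which does reach 51, so (f) meets the standard.
  All elements met. The burden passes to the defendant.
At Stage III.2 the defendant must meet the balance of probabilities (weight is at least 51): on (g) the weight is 43, < 51, so (g) does not meet the standard.
  The defendant does not carry Stage III.2.
The plaintiff prevails on this issue.
Per-issue: Issue I → defendant; Issue II → defendant; Issue III → plaintiff. The plaintiff must prevail on a majority of issues; overall, the defendant prevails.

defendant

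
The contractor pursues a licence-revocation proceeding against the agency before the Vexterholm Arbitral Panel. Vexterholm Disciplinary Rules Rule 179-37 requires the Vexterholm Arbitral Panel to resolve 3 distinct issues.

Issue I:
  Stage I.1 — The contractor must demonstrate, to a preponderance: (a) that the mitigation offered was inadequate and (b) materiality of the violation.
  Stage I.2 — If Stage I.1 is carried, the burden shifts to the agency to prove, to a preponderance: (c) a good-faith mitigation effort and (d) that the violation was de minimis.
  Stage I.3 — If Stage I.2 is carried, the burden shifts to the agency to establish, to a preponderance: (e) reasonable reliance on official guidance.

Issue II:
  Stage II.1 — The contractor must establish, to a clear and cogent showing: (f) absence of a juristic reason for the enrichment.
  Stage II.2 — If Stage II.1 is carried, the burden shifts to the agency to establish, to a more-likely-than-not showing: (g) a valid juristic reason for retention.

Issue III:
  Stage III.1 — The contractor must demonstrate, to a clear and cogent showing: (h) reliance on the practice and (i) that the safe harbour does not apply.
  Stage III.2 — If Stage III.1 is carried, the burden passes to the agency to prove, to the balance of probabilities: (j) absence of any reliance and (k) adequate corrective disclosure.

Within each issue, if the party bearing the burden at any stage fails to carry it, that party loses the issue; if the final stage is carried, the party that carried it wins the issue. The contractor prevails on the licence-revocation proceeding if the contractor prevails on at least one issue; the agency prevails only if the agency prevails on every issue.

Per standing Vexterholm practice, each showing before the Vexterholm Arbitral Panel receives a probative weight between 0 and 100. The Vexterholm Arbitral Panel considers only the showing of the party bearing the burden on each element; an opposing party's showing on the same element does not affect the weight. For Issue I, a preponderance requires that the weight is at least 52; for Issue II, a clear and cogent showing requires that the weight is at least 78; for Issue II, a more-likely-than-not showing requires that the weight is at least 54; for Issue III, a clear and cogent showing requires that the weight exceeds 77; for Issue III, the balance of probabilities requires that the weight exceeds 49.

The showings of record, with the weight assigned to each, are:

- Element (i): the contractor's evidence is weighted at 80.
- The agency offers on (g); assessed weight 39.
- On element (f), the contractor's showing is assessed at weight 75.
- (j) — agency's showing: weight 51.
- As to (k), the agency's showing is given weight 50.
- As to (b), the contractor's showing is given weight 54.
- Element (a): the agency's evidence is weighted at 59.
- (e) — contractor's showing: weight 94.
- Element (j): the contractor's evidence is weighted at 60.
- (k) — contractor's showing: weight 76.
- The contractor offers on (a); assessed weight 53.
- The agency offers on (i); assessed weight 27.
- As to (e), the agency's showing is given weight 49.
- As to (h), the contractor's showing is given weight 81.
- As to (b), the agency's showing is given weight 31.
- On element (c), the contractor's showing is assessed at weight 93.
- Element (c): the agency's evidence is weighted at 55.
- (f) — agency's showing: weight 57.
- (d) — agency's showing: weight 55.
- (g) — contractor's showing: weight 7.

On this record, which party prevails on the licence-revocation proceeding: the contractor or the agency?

— Issue I —
Stage I.1 — burden on contractor; standard: a preponderance (weight is at least 52).
    (a): 53 (agency's 59 disregarded) ≥ 52 [met]
    (b): 54 (agency's 31 disregarded) ≥ 52 [met]
  Stage I.1 is satisfied; the onus moves to the agency.
Stage I.2 — burden on agency; standard: a preponderance (weight is at least 52).
    (c): 55 (contractor's 93 disregarded) ≥ 52 [met]
    (d): 55 ≥ 52 [met]
  All elements met. The agency retains the burden for Stage I.3.
Stage I.3 — burden on agency; standard: a preponderance (weight is at least 52).
    (e): 49 (contractor's 94 disregarded) < 52 [not met]
  The agency does not carry Stage I.3.
So the contractor prevails on this issue.
— Issue II —
Stage II.1 — burden on contractor; standard: a clear and cogent showing (weight is at least 78).
    (f): 75 (agency's 57 disregarded) < 78 [not met]
  Not every element is met, so the contractor fails to carry Stage II.1.
So the agency prevails on this issue.
— Issue III —
Stage III.1 — burden on contractor; standard: a clear and cogent showing (weight exceeds 77).
    (h): 81 > 77 [met]
    (i): 80 (agency's 27 disregarded) > 77 [met]
  All elements met. The burden passes to the agency.
Stage III.2 — burden on agency; standard: the balance of probabilities (weight exceeds 49).
    (j): 51 (contractor's 60 disregarded) > 49 [met]
    (k): 50 (contractor's 76 disregarded) > 49 [met]
  Stage III.2 carried; the final stage is satisfied.
With every stage satisfied, the agency prevails on this issue.
Per-issue: Issue I → contractor; Issue II → agency; Issue III → agency. The contractor must prevail on at least one issue; overall, the contractor prevails.

contractor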